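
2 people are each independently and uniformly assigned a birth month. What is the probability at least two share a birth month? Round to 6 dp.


P(all different) = prod((12-i)/12 for i=0..1) = 0.916667
P(at least one match) = 1 - 0.916667 = 0.083333

0.083333


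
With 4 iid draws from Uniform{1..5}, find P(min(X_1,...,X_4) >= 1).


P(min >= 1) = P(all X_i >= 1) = (P(X_1 >= 1))^4
= (5/5)^4 = 1^4 = 1

1


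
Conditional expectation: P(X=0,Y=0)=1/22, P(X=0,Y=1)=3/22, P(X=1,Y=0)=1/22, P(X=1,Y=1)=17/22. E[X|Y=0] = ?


P(Y=0) = 2/22
E[X|Y=0] = (0*1 + 1*1)/2 = 1/2

1/2


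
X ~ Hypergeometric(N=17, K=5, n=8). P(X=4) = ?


P(X=4) = C(5,4)*C(12,4) / C(17,8)
= 5*495 / 24310
= 2475/24310 = 45/442

45/442


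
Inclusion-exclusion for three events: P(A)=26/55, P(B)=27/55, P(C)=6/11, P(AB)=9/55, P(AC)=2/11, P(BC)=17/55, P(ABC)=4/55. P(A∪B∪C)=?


P(A∪B∪C) = P(A)+P(B)+P(C) - P(AB)-P(AC)-P(BC) + P(ABC)
= 26/55+27/55+6/11 - 9/55-2/11-17/55 + 4/55
= 51/55

51/55


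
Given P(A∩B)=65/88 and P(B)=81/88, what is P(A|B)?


P(A|B) = P(A∩B)/P(B) = (65/88)/(81/88) = 65/81

65/81


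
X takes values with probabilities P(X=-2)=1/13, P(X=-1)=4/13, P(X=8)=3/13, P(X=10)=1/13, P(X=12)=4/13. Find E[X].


E[X] = sum(x * P(x))
= -2*1/13 - 1*4/13 + 8*3/13 + 10*1/13 + 12*4/13
= 76/13

76/13


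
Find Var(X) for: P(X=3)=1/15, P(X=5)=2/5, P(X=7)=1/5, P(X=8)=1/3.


E[X] = 94/15, E[X^2] = 626/15
Var(X) = E[X^2] - (E[X])^2 = 626/15 - (94/15)^2 = 554/225

554/225


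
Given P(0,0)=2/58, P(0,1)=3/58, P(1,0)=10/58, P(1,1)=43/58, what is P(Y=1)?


P(Y=1) = P(0,1)+P(1,1) = 3/58 + 43/58 = 46/58 = 23/29

23/29


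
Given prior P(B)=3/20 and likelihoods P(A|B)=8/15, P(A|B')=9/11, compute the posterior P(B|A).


P(A) = P(A|B)P(B) + P(A|B')P(B') = 8/15*3/20 + 9/11*17/20 = 853/1100
P(B|A) = P(A|B)P(B)/P(A) = (2/25)/(853/1100) = 88/853

88/853


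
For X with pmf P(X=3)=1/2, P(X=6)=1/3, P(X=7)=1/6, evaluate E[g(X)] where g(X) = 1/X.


E[1/X] = sum(g(x)*P(x))
= 1/3*1/2 + 1/6*1/3 + 1/7*1/6
= 31/126

31/126


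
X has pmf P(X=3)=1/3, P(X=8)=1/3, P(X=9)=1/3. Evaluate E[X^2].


E[X^2] = sum(x^2 * P(x))
= 9*1/3 + 64*1/3 + 81*1/3
= 154/3

154/3


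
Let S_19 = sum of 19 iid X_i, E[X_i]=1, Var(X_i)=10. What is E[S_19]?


E[S_n] = n*E[X_1] = 19*1 = 19

19


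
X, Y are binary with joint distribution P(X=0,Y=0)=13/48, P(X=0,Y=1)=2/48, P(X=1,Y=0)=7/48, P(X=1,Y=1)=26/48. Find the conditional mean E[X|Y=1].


P(Y=1) = 28/48
E[X|Y=1] = (0*2 + 1*26)/28 = 26/28 = 13/14

13/14


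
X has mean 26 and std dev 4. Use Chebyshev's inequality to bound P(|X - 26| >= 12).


k = 12/4 = 3
Chebyshev: P(|X-mu| >= k*sigma) <= 1/k^2 = 1/3^2 = 1/9

1/9


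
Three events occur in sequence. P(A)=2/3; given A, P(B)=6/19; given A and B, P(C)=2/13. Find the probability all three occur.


P(A∩B∩C) = P(A) * P(B|A) * P(C|A∩B)
= 2/3 * 6/19 * 2/13
= 4/19 * 2/13 = 8/247

8/247


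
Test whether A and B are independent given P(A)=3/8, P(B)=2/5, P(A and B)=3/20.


P(A)*P(B) = 3/8*2/5 = 3/20
P(A∩B) = 3/20, which equals P(A)P(B), so independent

Yes, A and B are independent


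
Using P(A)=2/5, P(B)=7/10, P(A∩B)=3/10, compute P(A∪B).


P(A∪B) = P(A) + P(B) - P(A∩B)
= 2/5 + 7/10 - 3/10 = 4/5

4/5


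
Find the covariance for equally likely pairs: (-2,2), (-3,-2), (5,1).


E[X]=0, E[Y]=1/3, E[XY]=7/3
Cov(X,Y) = E[XY] - E[X]E[Y] = 7/3 - 0*1/3 = 7/3

7/3


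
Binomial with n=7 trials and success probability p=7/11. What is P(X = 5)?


P(X=5) = C(7,5) * p^5 * (1-p)^2
= 21 * 16807/161051 * 16/121
= 5647152/19487171

5647152/19487171


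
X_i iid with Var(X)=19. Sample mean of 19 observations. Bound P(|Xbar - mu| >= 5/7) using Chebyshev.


Var(Xbar) = Var(X)/n = 19/19
Chebyshev: P(|Xbar-mu| >= 5/7) <= Var(Xbar)/(5/7)^2 = 1/(25/49) = 49/25
Bound exceeds 1, so trivial bound: 1

1


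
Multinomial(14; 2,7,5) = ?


14! = 87178291200
Denominator: 2!=2 * 7!=5040 * 5!=120
Coefficient = 87178291200 / 1209600 = 72072

72072


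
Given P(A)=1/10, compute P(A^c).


P(A') = 1 - P(A) = 1 - 1/10 = 9/10

9/10


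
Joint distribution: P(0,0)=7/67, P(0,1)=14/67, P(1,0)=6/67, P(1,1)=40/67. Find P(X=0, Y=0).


Read from table: P(X=0, Y=0) = 7/67

7/67


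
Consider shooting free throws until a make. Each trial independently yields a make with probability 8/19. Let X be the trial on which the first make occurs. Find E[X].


For geometric (trials until first success), E[X] = 1/p = 1/(8/19) = 19/8

19/8


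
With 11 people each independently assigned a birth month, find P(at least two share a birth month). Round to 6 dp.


P(all different) = prod((12-i)/12 for i=0..10) = 0.000645
P(at least one match) = 1 - 0.000645 = 0.999355

0.999355


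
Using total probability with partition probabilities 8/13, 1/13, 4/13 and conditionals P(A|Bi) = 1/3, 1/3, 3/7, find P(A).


P(A) = P(A|B1)P(B1) + P(A|B2)P(B2) + P(A|B3)P(B3)
= 1/3*8/13 + 1/3*1/13 + 3/7*4/13
= 8/39 + 1/39 + 12/91 = 33/91

33/91


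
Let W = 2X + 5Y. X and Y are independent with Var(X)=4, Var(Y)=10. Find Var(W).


Independence => Cov(X,Y)=0
Var(2X + 5Y) = 2^2*Var(X) + 5^2*Var(Y)
= 4*4 + 25*10 = 266

266


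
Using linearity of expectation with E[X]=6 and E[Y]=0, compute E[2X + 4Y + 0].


E[2X + 4Y + 0] = 2*E[X] + 4*E[Y] + 0
= (2)*(6) + (4)*(0) + (0)
= 12 + 0 + 0 = 12

12


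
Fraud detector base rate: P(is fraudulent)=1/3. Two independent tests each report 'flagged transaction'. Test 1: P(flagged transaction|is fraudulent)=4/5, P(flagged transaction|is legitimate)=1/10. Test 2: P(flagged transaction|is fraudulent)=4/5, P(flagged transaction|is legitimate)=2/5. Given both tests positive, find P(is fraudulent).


After test 1: P(+) = 4/5*1/3 + 1/10*2/3 = 1/3
P(B|+) = (4/15)/(1/3) = 4/5
After test 2 (use post1 as new prior): P(+) = 4/5*4/5 + 2/5*1/5 = 18/25
P(B|+,+) = (16/25)/(18/25) = 8/9

8/9


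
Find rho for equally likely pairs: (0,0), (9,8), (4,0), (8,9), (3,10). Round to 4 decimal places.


Cov(X,Y) = 8.8800, Var(X) = 10.9600, Var(Y) = 19.8400
rho = Cov/(sqrt(VarX)*sqrt(VarY)) = 0.6022

0.6022


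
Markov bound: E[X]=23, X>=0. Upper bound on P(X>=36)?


Markov: P(X >= a) <= E[X]/a
P(X >= 36) <= 23/36

23/36


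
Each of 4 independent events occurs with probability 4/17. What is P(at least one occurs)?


P(at least one) = 1 - P(none)
P(none) = (1 - 4/17)^4 = (13/17)^4 = 28561/83521
P(at least one) = 1 - 28561/83521 = 54960/83521

54960/83521


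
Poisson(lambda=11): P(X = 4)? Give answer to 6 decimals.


P(X=4) = e^(-11) * 11^4 / 4!
≈ 0.00001670170079 * 14641 / 24
≈ 0.010189

0.010189


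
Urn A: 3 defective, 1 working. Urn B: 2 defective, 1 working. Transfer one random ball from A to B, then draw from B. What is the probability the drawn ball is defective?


P(transfer defective) = 3/4; P(transfer working) = 1/4
If defective transferred: Urn II has 3 defective of 4, so P(defective|defective moved) = 3/4
If working transferred: Urn II has 2 defective of 4, so P(defective|working moved) = 1/2
By total probability: P(defective) = 3/4*3/4 + 1/4*1/2 = 11/16

11/16


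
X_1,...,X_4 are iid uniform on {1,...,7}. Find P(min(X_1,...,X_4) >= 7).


P(min >= 7) = P(all X_i >= 7) = (P(X_1 >= 7))^4
= (1/7)^4 = 1/2401

1/2401


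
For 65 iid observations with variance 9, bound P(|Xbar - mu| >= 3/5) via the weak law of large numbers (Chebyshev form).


Var(Xbar) = Var(X)/n = 9/65
Chebyshev: P(|Xbar-mu| >= 3/5) <= Var(Xbar)/(3/5)^2 = (9/65)/(9/25) = 5/13

5/13


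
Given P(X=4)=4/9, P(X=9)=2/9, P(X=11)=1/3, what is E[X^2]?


E[X^2] = sum(g(x)*P(x))
= 16*4/9 + 81*2/9 + 121*1/3
= 589/9

589/9


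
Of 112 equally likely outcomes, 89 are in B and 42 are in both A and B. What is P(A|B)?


P(A|B) = P(A∩B)/P(B) = (42/112)/(89/112) = 42/89

42/89


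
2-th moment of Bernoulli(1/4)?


For Bernoulli: X in {0,1}
E[X^2] = 0^2*(1-1/4) + 1^2*1/4 = 1/4

1/4


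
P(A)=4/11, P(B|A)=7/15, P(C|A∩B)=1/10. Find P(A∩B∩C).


P(A∩B∩C) = P(A) * P(B|A) * P(C|A∩B)
= 4/11 * 7/15 * 1/10
= 28/165 * 1/10 = 14/825

14/825


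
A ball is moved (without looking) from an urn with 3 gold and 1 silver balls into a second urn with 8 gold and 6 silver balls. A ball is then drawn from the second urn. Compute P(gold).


P(transfer gold) = 3/4; P(transfer silver) = 1/4
If gold transferred: Urn II has 9 gold of 15, so P(gold|gold moved) = 3/5
If silver transferred: Urn II has 8 gold of 15, so P(gold|silver moved) = 8/15
By total probability: P(gold) = 3/4*3/5 + 1/4*8/15 = 7/12

7/12


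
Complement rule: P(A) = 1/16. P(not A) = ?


P(A') = 1 - P(A) = 1 - 1/16 = 15/16

15/16


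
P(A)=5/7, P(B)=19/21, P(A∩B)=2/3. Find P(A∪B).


P(A∪B) = P(A) + P(B) - P(A∩B)
= 5/7 + 19/21 - 2/3 = 20/21

20/21


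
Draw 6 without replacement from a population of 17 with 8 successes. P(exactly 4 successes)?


P(X=4) = C(8,4)*C(9,2) / C(17,6)
= 70*36 / 12376
= 2520/12376 = 45/221

45/221


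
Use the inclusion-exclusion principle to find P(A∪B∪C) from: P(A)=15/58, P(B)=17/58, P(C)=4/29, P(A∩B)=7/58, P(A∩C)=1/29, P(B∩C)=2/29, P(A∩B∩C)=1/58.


P(A∪B∪C) = P(A)+P(B)+P(C) - P(AB)-P(AC)-P(BC) + P(ABC)
= 15/58+17/58+4/29 - 7/58-1/29-2/29 + 1/58
= 14/29

14/29


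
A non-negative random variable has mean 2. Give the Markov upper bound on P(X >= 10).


Markov: P(X >= a) <= E[X]/a
P(X >= 10) <= 2/10 = 1/5

1/5


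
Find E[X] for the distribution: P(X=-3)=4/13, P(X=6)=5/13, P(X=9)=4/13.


E[X] = sum(x * P(x))
= -3*4/13 + 6*5/13 + 9*4/13
= 54/13

54/13


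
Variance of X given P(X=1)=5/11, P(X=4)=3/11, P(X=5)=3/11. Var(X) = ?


E[X] = 32/11, E[X^2] = 128/11
Var(X) = E[X^2] - (E[X])^2 = 128/11 - (32/11)^2 = 384/121

384/121


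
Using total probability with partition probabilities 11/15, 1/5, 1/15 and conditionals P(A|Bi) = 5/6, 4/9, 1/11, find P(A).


P(A) = P(A|B1)P(B1) + P(A|B2)P(B2) + P(A|B3)P(B3)
= 5/6*11/15 + 4/9*1/5 + 1/11*1/15
= 11/18 + 4/45 + 1/165 = 233/330

233/330


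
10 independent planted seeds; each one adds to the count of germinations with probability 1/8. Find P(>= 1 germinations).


P(at least one) = 1 - P(none)
P(none) = (1 - 1/8)^10 = (7/8)^10 = 282475249/1073741824
P(at least one) = 1 - 282475249/1073741824 = 791266575/1073741824

791266575/1073741824


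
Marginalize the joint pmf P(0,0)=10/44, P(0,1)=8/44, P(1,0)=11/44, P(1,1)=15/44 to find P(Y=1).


P(Y=1) = P(0,1)+P(1,1) = 8/44 + 15/44 = 23/44

23/44


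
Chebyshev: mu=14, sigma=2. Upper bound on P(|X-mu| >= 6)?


k = 6/2 = 3
Chebyshev: P(|X-mu| >= k*sigma) <= 1/k^2 = 1/3^2 = 1/9

1/9


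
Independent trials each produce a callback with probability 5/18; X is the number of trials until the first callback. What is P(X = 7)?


P(X=7) = (1-p)^6 * p = (13/18)^6 * 5/18
= 4826809/34012224 * 5/18 = 24134045/612220032

24134045/612220032


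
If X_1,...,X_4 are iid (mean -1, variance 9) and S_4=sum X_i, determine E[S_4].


E[S_n] = n*E[X_1] = 4*-1 = -4

-4


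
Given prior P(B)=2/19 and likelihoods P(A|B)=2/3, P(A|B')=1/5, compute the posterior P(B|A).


P(A) = P(A|B)P(B) + P(A|B')P(B') = 2/3*2/19 + 1/5*17/19 = 71/285
P(B|A) = P(A|B)P(B)/P(A) = (4/57)/(71/285) = 20/71

20/71


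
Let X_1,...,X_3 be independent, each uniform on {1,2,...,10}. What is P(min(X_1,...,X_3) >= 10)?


P(min >= 10) = P(all X_i >= 10) = (P(X_1 >= 10))^3
= (1/10)^3 = 1/1000

1/1000


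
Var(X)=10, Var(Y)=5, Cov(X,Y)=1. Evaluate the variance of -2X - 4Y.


Var(-2X - 4Y) = (-2)^2*Var(X) + (-4)^2*Var(Y) + 2*(-2)*(-4)*Cov(X,Y)
= 4*10 + 16*5 + 16*1
= 40 + 80 + 16 = 136

136


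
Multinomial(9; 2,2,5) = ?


9! = 362880
Denominator: 2!=2 * 2!=2 * 5!=120
Coefficient = 362880 / 480 = 756

756


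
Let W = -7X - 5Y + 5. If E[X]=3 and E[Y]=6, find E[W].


E[-7X - 5Y + 5] = -7*E[X] - 5*E[Y] + 5
= (-7)*(3) + (-5)*(6) + (5)
= -21 - 30 + 5 = -46

-46


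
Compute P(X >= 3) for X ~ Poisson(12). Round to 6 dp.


P(X>=3) = 1 - P(X<=2) = 1 - (e^(-12)*12^0/0! + e^(-12)*12^1/1! + e^(-12)*12^2/2!)
≈ 1 - (0.0000061442 + 0.0000737305 + 0.0004423833)
= 1 - 0.0005222580 = 0.9994777420
≈ 0.999478

0.999478


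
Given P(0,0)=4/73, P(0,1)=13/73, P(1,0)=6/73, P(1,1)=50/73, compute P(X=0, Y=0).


Read from table: P(X=0, Y=0) = 4/73

4/73


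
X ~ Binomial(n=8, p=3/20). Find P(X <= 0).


P(X<=0) = P(X=0)
= 6975757441/25600000000
= 6975757441/25600000000

6975757441/25600000000


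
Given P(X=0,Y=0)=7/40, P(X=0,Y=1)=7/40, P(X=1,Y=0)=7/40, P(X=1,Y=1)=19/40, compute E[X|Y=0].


P(Y=0) = 14/40
E[X|Y=0] = (0*7 + 1*7)/14 = 7/14 = 1/2

1/2


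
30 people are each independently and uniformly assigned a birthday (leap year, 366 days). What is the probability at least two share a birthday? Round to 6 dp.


P(all different) = prod((366-i)/366 for i=0..29) = 0.294697
P(at least one match) = 1 - 0.294697 = 0.705303

0.705303


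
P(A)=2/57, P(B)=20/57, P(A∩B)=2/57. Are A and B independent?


P(A)*P(B) = 2/57*20/57 = 40/3249
P(A∩B) = 2/57 != 40/3249, so not independent

No, A and B are not independent


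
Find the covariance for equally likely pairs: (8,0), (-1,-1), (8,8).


E[X]=5, E[Y]=7/3, E[XY]=65/3
Cov(X,Y) = E[XY] - E[X]E[Y] = 65/3 - 5*7/3 = 10

10


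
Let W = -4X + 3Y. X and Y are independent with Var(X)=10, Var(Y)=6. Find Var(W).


Independence => Cov(X,Y)=0
Var(-4X + 3Y) = (-4)^2*Var(X) + 3^2*Var(Y)
= 16*10 + 9*6 = 214

214


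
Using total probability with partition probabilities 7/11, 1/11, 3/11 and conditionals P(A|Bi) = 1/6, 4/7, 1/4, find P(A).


P(A) = P(A|B1)P(B1) + P(A|B2)P(B2) + P(A|B3)P(B3)
= 1/6*7/11 + 4/7*1/11 + 1/4*3/11
= 7/66 + 4/77 + 3/44 = 19/84

19/84


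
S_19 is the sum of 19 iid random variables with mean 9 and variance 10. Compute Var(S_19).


By independence, Var(S_n) = n*Var(X_1) = 19*10 = 190

190


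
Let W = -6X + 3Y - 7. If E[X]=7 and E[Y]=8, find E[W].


E[-6X + 3Y - 7] = -6*E[X] + 3*E[Y] - 7
= (-6)*(7) + (3)*(8) + (-7)
= -42 + 24 - 7 = -25

-25


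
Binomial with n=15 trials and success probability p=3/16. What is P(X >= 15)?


P(X>=15) = P(X=15)
= 14348907/1152921504606846976
= 14348907/1152921504606846976

14348907/1152921504606846976


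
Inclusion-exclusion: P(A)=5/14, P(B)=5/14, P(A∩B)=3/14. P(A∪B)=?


P(A∪B) = P(A) + P(B) - P(A∩B)
= 5/14 + 5/14 - 3/14 = 1/2

1/2


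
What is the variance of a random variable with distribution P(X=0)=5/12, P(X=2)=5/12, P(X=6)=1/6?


E[X] = 11/6, E[X^2] = 23/3
Var(X) = E[X^2] - (E[X])^2 = 23/3 - (11/6)^2 = 155/36

155/36


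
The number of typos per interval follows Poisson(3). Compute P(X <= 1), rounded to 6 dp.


P(X<=1) = e^(-3)*3^0/0! + e^(-3)*3^1/1!
≈ 0.0497870684 + 0.1493612051
= 0.1991482735
≈ 0.199148

0.199148


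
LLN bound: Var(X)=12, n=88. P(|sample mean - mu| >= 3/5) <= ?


Var(Xbar) = Var(X)/n = 12/88
Chebyshev: P(|Xbar-mu| >= 3/5) <= Var(Xbar)/(3/5)^2 = (3/22)/(9/25) = 25/66

25/66


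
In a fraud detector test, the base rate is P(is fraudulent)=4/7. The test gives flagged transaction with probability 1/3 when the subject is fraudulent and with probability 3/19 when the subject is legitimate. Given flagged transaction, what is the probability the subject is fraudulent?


P(A) = P(A|B)P(B) + P(A|B')P(B') = 1/3*4/7 + 3/19*3/7 = 103/399
P(B|A) = P(A|B)P(B)/P(A) = (4/21)/(103/399) = 76/103

76/103


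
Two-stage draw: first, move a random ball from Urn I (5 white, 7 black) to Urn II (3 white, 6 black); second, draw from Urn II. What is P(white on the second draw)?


P(transfer white) = 5/12; P(transfer black) = 7/12
If white transferred: Urn II has 4 white of 10, so P(white|white moved) = 2/5
If black transferred: Urn II has 3 white of 10, so P(white|black moved) = 3/10
By total probability: P(white) = 5/12*2/5 + 7/12*3/10 = 41/120

41/120


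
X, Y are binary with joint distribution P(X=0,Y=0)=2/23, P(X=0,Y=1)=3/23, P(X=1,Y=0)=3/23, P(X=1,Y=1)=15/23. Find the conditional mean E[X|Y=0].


P(Y=0) = 5/23
E[X|Y=0] = (0*2 + 1*3)/5 = 3/5

3/5


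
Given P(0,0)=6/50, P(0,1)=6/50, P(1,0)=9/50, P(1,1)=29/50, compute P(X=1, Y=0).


Read from table: P(X=1, Y=0) = 9/50

9/50


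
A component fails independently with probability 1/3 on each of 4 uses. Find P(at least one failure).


P(at least one) = 1 - P(none)
P(none) = (1 - 1/3)^4 = (2/3)^4 = 16/81
P(at least one) = 1 - 16/81 = 65/81

65/81


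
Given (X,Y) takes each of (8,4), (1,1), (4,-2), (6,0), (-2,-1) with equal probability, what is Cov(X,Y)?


E[X]=17/5, E[Y]=2/5, E[XY]=27/5
Cov(X,Y) = E[XY] - E[X]E[Y] = 27/5 - 17/5*2/5 = 101/25

101/25


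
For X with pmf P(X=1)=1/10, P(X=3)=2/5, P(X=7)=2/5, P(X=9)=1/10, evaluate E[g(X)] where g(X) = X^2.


E[X^2] = sum(g(x)*P(x))
= 1*1/10 + 9*2/5 + 49*2/5 + 81*1/10
= 157/5

157/5


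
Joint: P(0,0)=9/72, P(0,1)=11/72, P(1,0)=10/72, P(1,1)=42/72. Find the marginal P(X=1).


P(X=1) = P(1,0)+P(1,1) = 10/72 + 42/72 = 52/72 = 13/18

13/18


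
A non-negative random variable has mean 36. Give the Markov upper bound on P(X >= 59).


Markov: P(X >= a) <= E[X]/a
P(X >= 59) <= 36/59

36/59


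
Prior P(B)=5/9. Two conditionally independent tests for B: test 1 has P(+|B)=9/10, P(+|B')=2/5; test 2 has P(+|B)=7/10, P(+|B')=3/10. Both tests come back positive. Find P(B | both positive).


After test 1: P(+) = 9/10*5/9 + 2/5*4/9 = 61/90
P(B|+) = (1/2)/(61/90) = 45/61
After test 2 (use post1 as new prior): P(+) = 7/10*45/61 + 3/10*16/61 = 363/610
P(B|+,+) = (63/122)/(363/610) = 105/121

105/121


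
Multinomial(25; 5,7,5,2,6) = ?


25! = 15511210043330985984000000
Denominator: 5!=120 * 7!=5040 * 5!=120 * 2!=2 * 6!=720
Coefficient = 15511210043330985984000000 / 104509440000 = 148419224553600

148419224553600


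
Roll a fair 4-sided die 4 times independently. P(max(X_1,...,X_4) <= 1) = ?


P(max <= 1) = P(all X_i <= 1) = (P(X_1 <= 1))^4
= (1/4)^4 = 1/256

1/256


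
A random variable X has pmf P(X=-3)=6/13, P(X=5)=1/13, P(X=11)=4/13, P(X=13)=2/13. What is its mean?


E[X] = sum(x * P(x))
= -3*6/13 + 5*1/13 + 11*4/13 + 13*2/13
= 57/13

57/13


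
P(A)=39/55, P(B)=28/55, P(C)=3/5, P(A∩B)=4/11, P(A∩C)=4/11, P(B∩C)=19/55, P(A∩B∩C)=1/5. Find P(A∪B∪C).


P(A∪B∪C) = P(A)+P(B)+P(C) - P(AB)-P(AC)-P(BC) + P(ABC)
= 39/55+28/55+3/5 - 4/11-4/11-19/55 + 1/5
= 52/55

52/55


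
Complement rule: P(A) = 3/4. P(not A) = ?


P(A') = 1 - P(A) = 1 - 3/4 = 1/4

1/4


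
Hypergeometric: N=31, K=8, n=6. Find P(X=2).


P(X=2) = C(8,2)*C(23,4) / C(31,6)
= 28*8855 / 736281
= 247940/736281 = 35420/105183

35420/105183


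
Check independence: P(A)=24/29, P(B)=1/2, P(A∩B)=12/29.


P(A)*P(B) = 24/29*1/2 = 12/29
P(A∩B) = 12/29, which equals P(A)P(B), so independent

Yes, A and B are independent


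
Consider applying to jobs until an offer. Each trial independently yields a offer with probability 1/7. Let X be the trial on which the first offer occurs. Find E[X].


For geometric (trials until first success), E[X] = 1/p = 1/(1/7) = 7

7


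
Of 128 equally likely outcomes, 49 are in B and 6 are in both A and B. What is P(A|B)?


P(A|B) = P(A∩B)/P(B) = (6/128)/(49/128) = 6/49

6/49


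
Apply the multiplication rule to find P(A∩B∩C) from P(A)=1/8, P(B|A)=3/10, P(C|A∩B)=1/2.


P(A∩B∩C) = P(A) * P(B|A) * P(C|A∩B)
= 1/8 * 3/10 * 1/2
= 3/80 * 1/2 = 3/160

3/160


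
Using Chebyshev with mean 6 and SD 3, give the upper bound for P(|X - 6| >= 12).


k = 12/3 = 4
Chebyshev: P(|X-mu| >= k*sigma) <= 1/k^2 = 1/4^2 = 1/16

1/16


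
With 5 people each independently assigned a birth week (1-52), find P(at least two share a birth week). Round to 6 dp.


P(all different) = prod((52-i)/52 for i=0..4) = 0.820284
P(at least one match) = 1 - 0.820284 = 0.179716

0.179716


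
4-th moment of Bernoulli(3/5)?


For Bernoulli: X in {0,1}
E[X^4] = 0^4*(1-3/5) + 1^4*3/5 = 3/5

3/5


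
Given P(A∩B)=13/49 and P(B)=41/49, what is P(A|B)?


P(A|B) = P(A∩B)/P(B) = (13/49)/(41/49) = 13/41

13/41


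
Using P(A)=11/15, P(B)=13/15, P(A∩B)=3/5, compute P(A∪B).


P(A∪B) = P(A) + P(B) - P(A∩B)
= 11/15 + 13/15 - 3/5 = 1

1


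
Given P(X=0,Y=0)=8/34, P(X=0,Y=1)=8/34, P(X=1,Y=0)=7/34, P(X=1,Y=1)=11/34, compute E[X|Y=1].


P(Y=1) = 19/34
E[X|Y=1] = (0*8 + 1*11)/19 = 11/19

11/19


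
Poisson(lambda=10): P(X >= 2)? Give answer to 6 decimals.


P(X>=2) = 1 - P(X<=1) = 1 - (e^(-10)*10^0/0! + e^(-10)*10^1/1!)
≈ 1 - (0.0000453999 + 0.0004539993)
= 1 - 0.0004993992 = 0.9995006008
≈ 0.999501

0.999501


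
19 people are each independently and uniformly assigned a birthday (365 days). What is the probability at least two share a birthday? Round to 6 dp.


P(all different) = prod((365-i)/365 for i=0..18) = 0.620881
P(at least one match) = 1 - 0.620881 = 0.379119

0.379119


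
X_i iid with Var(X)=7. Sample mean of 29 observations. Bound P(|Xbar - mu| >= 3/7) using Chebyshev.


Var(Xbar) = Var(X)/n = 7/29
Chebyshev: P(|Xbar-mu| >= 3/7) <= Var(Xbar)/(3/7)^2 = (7/29)/(9/49) = 343/261
Bound exceeds 1, so trivial bound: 1

1


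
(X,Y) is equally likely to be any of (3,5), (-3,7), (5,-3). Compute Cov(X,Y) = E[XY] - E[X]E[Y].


E[X]=5/3, E[Y]=3, E[XY]=-7
Cov(X,Y) = E[XY] - E[X]E[Y] = -7 - 5/3*3 = -12

-12


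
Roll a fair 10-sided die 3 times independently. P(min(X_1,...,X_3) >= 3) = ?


P(min >= 3) = P(all X_i >= 3) = (P(X_1 >= 3))^3
= (8/10)^3 = (4/5)^3 = 64/125

64/125


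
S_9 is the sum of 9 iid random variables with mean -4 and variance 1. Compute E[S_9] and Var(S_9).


E[S_n] = n*mu = 9*-4 = -36
Var(S_n) = n*sigma^2 = 9*1 = 9

E[S_9]=-36, Var(S_9)=9


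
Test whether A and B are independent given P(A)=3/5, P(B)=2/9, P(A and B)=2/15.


P(A)*P(B) = 3/5*2/9 = 2/15
P(A∩B) = 2/15, which equals P(A)P(B), so independent

Yes, A and B are independent


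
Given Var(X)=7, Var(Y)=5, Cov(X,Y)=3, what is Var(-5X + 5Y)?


Var(-5X + 5Y) = (-5)^2*Var(X) + 5^2*Var(Y) + 2*(-5)*5*Cov(X,Y)
= 25*7 + 25*5 - 50*3
= 175 + 125 - 150 = 150

150


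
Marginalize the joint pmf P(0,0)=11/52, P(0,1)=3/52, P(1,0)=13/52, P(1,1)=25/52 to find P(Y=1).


P(Y=1) = P(0,1)+P(1,1) = 3/52 + 25/52 = 28/52 = 7/13

7/13


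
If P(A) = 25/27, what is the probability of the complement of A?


P(A') = 1 - P(A) = 1 - 25/27 = 2/27

2/27


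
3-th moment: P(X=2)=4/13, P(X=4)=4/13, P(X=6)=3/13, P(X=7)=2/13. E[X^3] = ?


E[X^3] = sum(x^3 * P(x))
= 8*4/13 + 64*4/13 + 216*3/13 + 343*2/13
= 1622/13

1622/13


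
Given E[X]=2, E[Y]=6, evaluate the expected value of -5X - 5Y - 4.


E[-5X - 5Y - 4] = -5*E[X] - 5*E[Y] - 4
= (-5)*(2) + (-5)*(6) + (-4)
= -10 - 30 - 4 = -44

-44


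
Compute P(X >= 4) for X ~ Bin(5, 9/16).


P(X>=4) = P(X=4) + P(X=5)
= 229635/1048576 + 59049/1048576
= 72171/262144

72171/262144


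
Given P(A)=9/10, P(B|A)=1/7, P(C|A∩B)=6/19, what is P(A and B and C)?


P(A∩B∩C) = P(A) * P(B|A) * P(C|A∩B)
= 9/10 * 1/7 * 6/19
= 9/70 * 6/19 = 27/665

27/665


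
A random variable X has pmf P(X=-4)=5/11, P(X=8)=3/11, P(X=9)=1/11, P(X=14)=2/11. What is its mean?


E[X] = sum(x * P(x))
= -4*5/11 + 8*3/11 + 9*1/11 + 14*2/11
= 41/11

41/11


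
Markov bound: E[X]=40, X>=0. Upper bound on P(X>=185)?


Markov: P(X >= a) <= E[X]/a
P(X >= 185) <= 40/185 = 8/37

8/37


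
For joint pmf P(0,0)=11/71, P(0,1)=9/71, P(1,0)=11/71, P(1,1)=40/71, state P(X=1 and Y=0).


Read from table: P(X=1, Y=0) = 11/71

11/71


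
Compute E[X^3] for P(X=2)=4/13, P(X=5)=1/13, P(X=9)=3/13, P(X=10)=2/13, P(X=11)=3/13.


E[X^3] = sum(g(x)*P(x))
= 8*4/13 + 125*1/13 + 729*3/13 + 1000*2/13 + 1331*3/13
= 8337/13

8337/13


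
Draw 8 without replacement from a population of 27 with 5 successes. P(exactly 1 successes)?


P(X=1) = C(5,1)*C(22,7) / C(27,8)
= 5*170544 / 2220075
= 852720/2220075 = 5168/13455

5168/13455


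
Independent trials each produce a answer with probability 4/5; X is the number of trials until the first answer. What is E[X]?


For geometric (trials until first success), E[X] = 1/p = 1/(4/5) = 5/4

5/4


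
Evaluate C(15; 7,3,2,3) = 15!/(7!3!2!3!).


15! = 1307674368000
Denominator: 7!=5040 * 3!=6 * 2!=2 * 3!=6
Coefficient = 1307674368000 / 362880 = 3603600

3603600


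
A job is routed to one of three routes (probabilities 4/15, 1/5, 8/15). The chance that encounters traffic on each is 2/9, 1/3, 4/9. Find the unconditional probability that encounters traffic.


P(A) = P(A|B1)P(B1) + P(A|B2)P(B2) + P(A|B3)P(B3)
= 2/9*4/15 + 1/3*1/5 + 4/9*8/15
= 8/135 + 1/15 + 32/135 = 49/135

49/135


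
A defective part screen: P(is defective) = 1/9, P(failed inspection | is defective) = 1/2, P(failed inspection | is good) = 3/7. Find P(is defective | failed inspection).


P(A) = P(A|B)P(B) + P(A|B')P(B') = 1/2*1/9 + 3/7*8/9 = 55/126
P(B|A) = P(A|B)P(B)/P(A) = (1/18)/(55/126) = 7/55

7/55


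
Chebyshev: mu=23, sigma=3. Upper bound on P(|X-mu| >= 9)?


k = 9/3 = 3
Chebyshev: P(|X-mu| >= k*sigma) <= 1/k^2 = 1/3^2 = 1/9

1/9


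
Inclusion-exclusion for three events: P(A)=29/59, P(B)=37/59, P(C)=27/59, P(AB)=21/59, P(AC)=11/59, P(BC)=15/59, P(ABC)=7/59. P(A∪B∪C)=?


P(A∪B∪C) = P(A)+P(B)+P(C) - P(AB)-P(AC)-P(BC) + P(ABC)
= 29/59+37/59+27/59 - 21/59-11/59-15/59 + 7/59
= 53/59

53/59


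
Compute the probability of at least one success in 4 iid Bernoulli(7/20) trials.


P(at least one) = 1 - P(none)
P(none) = (1 - 7/20)^4 = (13/20)^4 = 28561/160000
P(at least one) = 1 - 28561/160000 = 131439/160000

131439/160000


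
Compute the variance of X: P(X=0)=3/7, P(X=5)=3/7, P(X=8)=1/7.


E[X] = 23/7, E[X^2] = 139/7
Var(X) = E[X^2] - (E[X])^2 = 139/7 - (23/7)^2 = 444/49

444/49


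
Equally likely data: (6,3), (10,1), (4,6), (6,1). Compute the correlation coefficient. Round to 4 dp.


Cov(X,Y) = -3.3750, Var(X) = 4.7500, Var(Y) = 4.1875
rho = Cov/(sqrt(VarX)*sqrt(VarY)) = -0.7567

-0.7567


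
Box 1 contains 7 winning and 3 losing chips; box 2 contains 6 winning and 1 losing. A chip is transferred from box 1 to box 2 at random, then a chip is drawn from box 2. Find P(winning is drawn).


P(transfer winning) = 7/10; P(transfer losing) = 3/10
If winning transferred: Urn II has 7 winning of 8, so P(winning|winning moved) = 7/8
If losing transferred: Urn II has 6 winning of 8, so P(winning|losing moved) = 3/4
By total probability: P(winning) = 7/10*7/8 + 3/10*3/4 = 67/80

67/80


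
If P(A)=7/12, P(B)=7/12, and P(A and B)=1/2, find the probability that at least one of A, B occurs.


P(A∪B) = P(A) + P(B) - P(A∩B)
= 7/12 + 7/12 - 1/2 = 2/3

2/3


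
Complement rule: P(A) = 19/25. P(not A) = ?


P(A') = 1 - P(A) = 1 - 19/25 = 6/25

6/25


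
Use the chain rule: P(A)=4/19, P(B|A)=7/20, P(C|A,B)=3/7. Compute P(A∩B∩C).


P(A∩B∩C) = P(A) * P(B|A) * P(C|A∩B)
= 4/19 * 7/20 * 3/7
= 7/95 * 3/7 = 3/95

3/95


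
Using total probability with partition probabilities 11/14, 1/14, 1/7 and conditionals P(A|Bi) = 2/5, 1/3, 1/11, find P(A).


P(A) = P(A|B1)P(B1) + P(A|B2)P(B2) + P(A|B3)P(B3)
= 2/5*11/14 + 1/3*1/14 + 1/11*1/7
= 11/35 + 1/42 + 1/77 = 811/2310

811/2310


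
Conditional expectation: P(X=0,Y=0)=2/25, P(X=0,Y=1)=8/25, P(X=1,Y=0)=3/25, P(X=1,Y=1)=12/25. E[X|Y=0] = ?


P(Y=0) = 5/25
E[X|Y=0] = (0*2 + 1*3)/5 = 3/5

3/5


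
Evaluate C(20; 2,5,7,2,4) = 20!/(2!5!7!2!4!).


20! = 2432902008176640000
Denominator: 2!=2 * 5!=120 * 7!=5040 * 2!=2 * 4!=24
Coefficient = 2432902008176640000 / 58060800 = 41902660800

41902660800


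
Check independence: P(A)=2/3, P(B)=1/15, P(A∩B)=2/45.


P(A)*P(B) = 2/3*1/15 = 2/45
P(A∩B) = 2/45, which equals P(A)P(B), so independent

Yes, A and B are independent


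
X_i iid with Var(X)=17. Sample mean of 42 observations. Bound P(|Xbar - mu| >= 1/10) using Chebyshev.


Var(Xbar) = Var(X)/n = 17/42
Chebyshev: P(|Xbar-mu| >= 1/10) <= Var(Xbar)/(1/10)^2 = (17/42)/(1/100) = 850/21
Bound exceeds 1, so trivial bound: 1

1


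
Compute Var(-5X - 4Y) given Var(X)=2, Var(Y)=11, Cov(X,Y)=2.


Var(-5X - 4Y) = (-5)^2*Var(X) + (-4)^2*Var(Y) + 2*(-5)*(-4)*Cov(X,Y)
= 25*2 + 16*11 + 40*2
= 50 + 176 + 80 = 306

306


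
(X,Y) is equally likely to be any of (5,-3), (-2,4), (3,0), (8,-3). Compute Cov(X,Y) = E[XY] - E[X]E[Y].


E[X]=7/2, E[Y]=-1/2, E[XY]=-47/4
Cov(X,Y) = E[XY] - E[X]E[Y] = -47/4 - 7/2*-1/2 = -10

-10


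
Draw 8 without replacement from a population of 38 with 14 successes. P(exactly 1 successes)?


P(X=1) = C(14,1)*C(24,7) / C(38,8)
= 14*346104 / 48903492
= 4845456/48903492 = 1932/19499

1932/19499


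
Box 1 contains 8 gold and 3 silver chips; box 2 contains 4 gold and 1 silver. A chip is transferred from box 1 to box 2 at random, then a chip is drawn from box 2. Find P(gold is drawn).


P(transfer gold) = 8/11; P(transfer silver) = 3/11
If gold transferred: Urn II has 5 gold of 6, so P(gold|gold moved) = 5/6
If silver transferred: Urn II has 4 gold of 6, so P(gold|silver moved) = 2/3
By total probability: P(gold) = 8/11*5/6 + 3/11*2/3 = 26/33

26/33


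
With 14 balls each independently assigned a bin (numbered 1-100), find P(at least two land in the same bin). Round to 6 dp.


P(all different) = prod((100-i)/100 for i=0..13) = 0.385214
P(at least one match) = 1 - 0.385214 = 0.614786

0.614786


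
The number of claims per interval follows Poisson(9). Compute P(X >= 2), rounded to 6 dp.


P(X>=2) = 1 - P(X<=1) = 1 - (e^(-9)*9^0/0! + e^(-9)*9^1/1!)
≈ 1 - (0.0001234098 + 0.0011106882)
= 1 - 0.0012340980 = 0.9987659020
≈ 0.998766

0.998766


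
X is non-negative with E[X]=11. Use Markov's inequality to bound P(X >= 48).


Markov: P(X >= a) <= E[X]/a
P(X >= 48) <= 11/48

11/48


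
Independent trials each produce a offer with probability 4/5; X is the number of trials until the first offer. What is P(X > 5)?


P(X > 5) = P(first 5 trials all fail) = (1-p)^5 = (1/5)^5 = 1/3125

1/3125


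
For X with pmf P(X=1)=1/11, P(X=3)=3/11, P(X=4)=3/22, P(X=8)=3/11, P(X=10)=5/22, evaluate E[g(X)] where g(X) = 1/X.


E[1/X] = sum(g(x)*P(x))
= 1*1/11 + 1/3*3/11 + 1/4*3/22 + 1/8*3/11 + 1/10*5/22
= 3/11

3/11


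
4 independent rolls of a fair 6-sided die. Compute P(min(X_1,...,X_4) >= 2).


P(min >= 2) = P(all X_i >= 2) = (P(X_1 >= 2))^4
= (5/6)^4 = 625/1296

625/1296


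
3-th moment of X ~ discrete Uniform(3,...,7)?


E[X^3] = (1/5) * sum(x^3 for x=3..7)
= 775/5 = 155

155


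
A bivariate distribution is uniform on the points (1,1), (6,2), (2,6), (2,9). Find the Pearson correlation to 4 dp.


Cov(X,Y) = -1.6250, Var(X) = 3.6875, Var(Y) = 10.2500
rho = Cov/(sqrt(VarX)*sqrt(VarY)) = -0.2643

-0.2643


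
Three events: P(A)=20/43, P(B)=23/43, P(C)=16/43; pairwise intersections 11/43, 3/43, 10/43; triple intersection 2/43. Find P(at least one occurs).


P(A∪B∪C) = P(A)+P(B)+P(C) - P(AB)-P(AC)-P(BC) + P(ABC)
= 20/43+23/43+16/43 - 11/43-3/43-10/43 + 2/43
= 37/43

37/43


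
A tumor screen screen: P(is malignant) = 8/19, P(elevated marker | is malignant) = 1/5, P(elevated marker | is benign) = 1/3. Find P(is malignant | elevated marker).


P(A) = P(A|B)P(B) + P(A|B')P(B') = 1/5*8/19 + 1/3*11/19 = 79/285
P(B|A) = P(A|B)P(B)/P(A) = (8/95)/(79/285) = 24/79

24/79


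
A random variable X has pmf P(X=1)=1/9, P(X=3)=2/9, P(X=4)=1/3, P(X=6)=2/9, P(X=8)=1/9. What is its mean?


E[X] = sum(x * P(x))
= 1*1/9 + 3*2/9 + 4*1/3 + 6*2/9 + 8*1/9
= 13/3

13/3


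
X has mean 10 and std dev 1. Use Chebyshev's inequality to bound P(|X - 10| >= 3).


k = 3/1 = 3
Chebyshev: P(|X-mu| >= k*sigma) <= 1/k^2 = 1/3^2 = 1/9

1/9


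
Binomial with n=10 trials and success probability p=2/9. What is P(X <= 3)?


P(X<=3) = P(X=0) + P(X=1) + P(X=2) + P(X=3)
= 282475249/3486784401 + 807072140/3486784401 + 115296020/387420489 + 263533760/1162261467
= 972604283/1162261467

972604283/1162261467


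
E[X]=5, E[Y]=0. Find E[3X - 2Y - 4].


E[3X - 2Y - 4] = 3*E[X] - 2*E[Y] - 4
= (3)*(5) + (-2)*(0) + (-4)
= 15 + 0 - 4 = 11

11


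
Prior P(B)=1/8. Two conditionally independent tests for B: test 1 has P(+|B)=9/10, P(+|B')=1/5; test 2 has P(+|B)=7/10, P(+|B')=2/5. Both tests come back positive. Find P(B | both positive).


After test 1: P(+) = 9/10*1/8 + 1/5*7/8 = 23/80
P(B|+) = (9/80)/(23/80) = 9/23
After test 2 (use post1 as new prior): P(+) = 7/10*9/23 + 2/5*14/23 = 119/230
P(B|+,+) = (63/230)/(119/230) = 9/17

9/17


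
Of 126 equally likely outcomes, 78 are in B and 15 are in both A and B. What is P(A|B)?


P(A|B) = P(A∩B)/P(B) = (15/126)/(78/126) = 15/78 = 5/26

5/26


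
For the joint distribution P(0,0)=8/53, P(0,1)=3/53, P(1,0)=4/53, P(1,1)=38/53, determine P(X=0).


P(X=0) = P(0,0)+P(0,1) = 8/53 + 3/53 = 11/53

11/53


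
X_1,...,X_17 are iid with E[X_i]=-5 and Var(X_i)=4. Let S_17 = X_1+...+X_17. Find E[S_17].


E[S_n] = n*E[X_1] = 17*-5 = -85

-85


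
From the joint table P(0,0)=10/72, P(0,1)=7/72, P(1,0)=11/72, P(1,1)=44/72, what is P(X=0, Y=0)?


Read from table: P(X=0, Y=0) = 10/72 = 5/36

5/36


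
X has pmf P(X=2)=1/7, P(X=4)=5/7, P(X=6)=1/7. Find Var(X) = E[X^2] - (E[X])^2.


E[X] = 4, E[X^2] = 120/7
Var(X) = E[X^2] - (E[X])^2 = 120/7 - (4)^2 = 8/7

8/7


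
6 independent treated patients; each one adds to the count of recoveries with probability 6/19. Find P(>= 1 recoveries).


P(at least one) = 1 - P(none)
P(none) = (1 - 6/19)^6 = (13/19)^6 = 4826809/47045881
P(at least one) = 1 - 4826809/47045881 = 42219072/47045881

42219072/47045881


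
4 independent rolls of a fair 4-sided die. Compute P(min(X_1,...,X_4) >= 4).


P(min >= 4) = P(all X_i >= 4) = (P(X_1 >= 4))^4
= (1/4)^4 = 1/256

1/256


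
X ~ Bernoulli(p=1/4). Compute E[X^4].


For Bernoulli: X in {0,1}
E[X^4] = 0^4*(1-1/4) + 1^4*1/4 = 1/4

1/4


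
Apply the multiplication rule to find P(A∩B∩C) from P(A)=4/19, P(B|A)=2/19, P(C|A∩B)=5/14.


P(A∩B∩C) = P(A) * P(B|A) * P(C|A∩B)
= 4/19 * 2/19 * 5/14
= 8/361 * 5/14 = 20/2527

20/2527


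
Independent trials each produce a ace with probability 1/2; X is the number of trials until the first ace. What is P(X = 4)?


P(X=4) = (1-p)^3 * p = (1/2)^3 * 1/2
= 1/8 * 1/2 = 1/16

1/16


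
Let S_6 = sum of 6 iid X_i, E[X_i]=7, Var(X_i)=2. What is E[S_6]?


E[S_n] = n*E[X_1] = 6*7 = 42

42


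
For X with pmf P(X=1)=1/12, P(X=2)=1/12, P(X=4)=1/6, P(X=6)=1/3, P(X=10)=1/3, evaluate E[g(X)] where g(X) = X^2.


E[X^2] = sum(g(x)*P(x))
= 1*1/12 + 4*1/12 + 16*1/6 + 36*1/3 + 100*1/3
= 581/12

581/12


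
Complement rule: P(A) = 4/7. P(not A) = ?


P(A') = 1 - P(A) = 1 - 4/7 = 3/7

3/7


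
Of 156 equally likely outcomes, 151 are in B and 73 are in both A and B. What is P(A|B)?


P(A|B) = P(A∩B)/P(B) = (73/156)/(151/156) = 73/151

73/151


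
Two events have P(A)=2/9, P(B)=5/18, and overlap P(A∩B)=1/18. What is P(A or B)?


P(A∪B) = P(A) + P(B) - P(A∩B)
= 2/9 + 5/18 - 1/18 = 4/9

4/9


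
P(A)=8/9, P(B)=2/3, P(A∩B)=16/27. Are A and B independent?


P(A)*P(B) = 8/9*2/3 = 16/27
P(A∩B) = 16/27, which equals P(A)P(B), so independent

Yes, A and B are independent


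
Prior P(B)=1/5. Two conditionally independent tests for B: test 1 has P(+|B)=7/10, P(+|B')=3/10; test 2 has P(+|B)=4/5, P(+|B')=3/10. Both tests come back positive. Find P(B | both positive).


After test 1: P(+) = 7/10*1/5 + 3/10*4/5 = 19/50
P(B|+) = (7/50)/(19/50) = 7/19
After test 2 (use post1 as new prior): P(+) = 4/5*7/19 + 3/10*12/19 = 46/95
P(B|+,+) = (28/95)/(46/95) = 14/23

14/23


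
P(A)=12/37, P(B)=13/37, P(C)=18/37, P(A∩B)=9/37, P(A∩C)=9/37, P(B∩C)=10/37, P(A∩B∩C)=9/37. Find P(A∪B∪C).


P(A∪B∪C) = P(A)+P(B)+P(C) - P(AB)-P(AC)-P(BC) + P(ABC)
= 12/37+13/37+18/37 - 9/37-9/37-10/37 + 9/37
= 24/37

24/37


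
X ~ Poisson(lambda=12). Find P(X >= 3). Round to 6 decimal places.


P(X>=3) = 1 - P(X<=2) = 1 - (e^(-12)*12^0/0! + e^(-12)*12^1/1! + e^(-12)*12^2/2!)
≈ 1 - (0.0000061442 + 0.0000737305 + 0.0004423833)
= 1 - 0.0005222580 = 0.9994777420
≈ 0.999478

0.999478


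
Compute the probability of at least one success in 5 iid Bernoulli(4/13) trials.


P(at least one) = 1 - P(none)
P(none) = (1 - 4/13)^5 = (9/13)^5 = 59049/371293
P(at least one) = 1 - 59049/371293 = 312244/371293

312244/371293


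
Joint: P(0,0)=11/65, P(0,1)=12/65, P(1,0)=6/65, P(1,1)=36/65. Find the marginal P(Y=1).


P(Y=1) = P(0,1)+P(1,1) = 12/65 + 36/65 = 48/65

48/65


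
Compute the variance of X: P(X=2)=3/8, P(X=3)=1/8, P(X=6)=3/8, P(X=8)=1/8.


E[X] = 35/8, E[X^2] = 193/8
Var(X) = E[X^2] - (E[X])^2 = 193/8 - (35/8)^2 = 319/64

319/64


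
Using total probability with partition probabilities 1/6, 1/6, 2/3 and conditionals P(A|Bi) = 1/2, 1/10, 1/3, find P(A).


P(A) = P(A|B1)P(B1) + P(A|B2)P(B2) + P(A|B3)P(B3)
= 1/2*1/6 + 1/10*1/6 + 1/3*2/3
= 1/12 + 1/60 + 2/9 = 29/90

29/90


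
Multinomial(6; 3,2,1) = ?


6! = 720
Denominator: 3!=6 * 2!=2 * 1!=1
Coefficient = 720 / 12 = 60

60


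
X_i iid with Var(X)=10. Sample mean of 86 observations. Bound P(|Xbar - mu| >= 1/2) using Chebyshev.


Var(Xbar) = Var(X)/n = 10/86
Chebyshev: P(|Xbar-mu| >= 1/2) <= Var(Xbar)/(1/2)^2 = (5/43)/(1/4) = 20/43

20/43


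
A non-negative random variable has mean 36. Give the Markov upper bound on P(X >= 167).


Markov: P(X >= a) <= E[X]/a
P(X >= 167) <= 36/167

36/167


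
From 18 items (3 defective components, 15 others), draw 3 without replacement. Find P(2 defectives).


P(X=2) = C(3,2)*C(15,1) / C(18,3)
= 3*15 / 816
= 45/816 = 15/272

15/272


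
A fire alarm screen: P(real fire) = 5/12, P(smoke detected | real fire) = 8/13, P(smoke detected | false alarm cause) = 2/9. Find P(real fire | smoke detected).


P(A) = P(A|B)P(B) + P(A|B')P(B') = 8/13*5/12 + 2/9*7/12 = 271/702
P(B|A) = P(A|B)P(B)/P(A) = (10/39)/(271/702) = 180/271

180/271


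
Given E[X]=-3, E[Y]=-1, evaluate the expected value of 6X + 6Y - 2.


E[6X + 6Y - 2] = 6*E[X] + 6*E[Y] - 2
= (6)*(-3) + (6)*(-1) + (-2)
= -18 - 6 - 2 = -26

-26


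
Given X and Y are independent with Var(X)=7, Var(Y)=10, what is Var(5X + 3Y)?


Independence => Cov(X,Y)=0
Var(5X + 3Y) = 5^2*Var(X) + 3^2*Var(Y)
= 25*7 + 9*10 = 265

265


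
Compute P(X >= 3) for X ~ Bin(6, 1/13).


P(X>=3) = P(X=3) + P(X=4) + P(X=5) + P(X=6)
= 34560/4826809 + 2160/4826809 + 72/4826809 + 1/4826809
= 36793/4826809

36793/4826809


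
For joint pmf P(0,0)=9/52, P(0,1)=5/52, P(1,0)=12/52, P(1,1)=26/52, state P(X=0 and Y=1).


Read from table: P(X=0, Y=1) = 5/52

5/52


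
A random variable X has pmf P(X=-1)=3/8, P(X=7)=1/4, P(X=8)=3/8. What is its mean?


E[X] = sum(x * P(x))
= -1*3/8 + 7*1/4 + 8*3/8
= 35/8

35/8


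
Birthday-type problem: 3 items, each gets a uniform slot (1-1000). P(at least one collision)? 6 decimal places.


P(all different) = prod((1000-i)/1000 for i=0..2) = 0.997002
P(at least one match) = 1 - 0.997002 = 0.002998

0.002998


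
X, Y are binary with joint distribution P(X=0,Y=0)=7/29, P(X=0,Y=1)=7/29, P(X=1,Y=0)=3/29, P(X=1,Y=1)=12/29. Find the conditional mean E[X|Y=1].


P(Y=1) = 19/29
E[X|Y=1] = (0*7 + 1*12)/19 = 12/19

12/19


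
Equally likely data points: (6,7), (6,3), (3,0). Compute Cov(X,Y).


E[X]=5, E[Y]=10/3, E[XY]=20
Cov(X,Y) = E[XY] - E[X]E[Y] = 20 - 5*10/3 = 10/3

10/3


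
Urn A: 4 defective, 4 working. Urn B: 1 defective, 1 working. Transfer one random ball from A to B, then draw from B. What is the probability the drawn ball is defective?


P(transfer defective) = 4/8 = 1/2; P(transfer working) = 1/2
If defective transferred: Urn II has 2 defective of 3, so P(defective|defective moved) = 2/3
If working transferred: Urn II has 1 defective of 3, so P(defective|working moved) = 1/3
By total probability: P(defective) = 1/2*2/3 + 1/2*1/3 = 1/2

1/2
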